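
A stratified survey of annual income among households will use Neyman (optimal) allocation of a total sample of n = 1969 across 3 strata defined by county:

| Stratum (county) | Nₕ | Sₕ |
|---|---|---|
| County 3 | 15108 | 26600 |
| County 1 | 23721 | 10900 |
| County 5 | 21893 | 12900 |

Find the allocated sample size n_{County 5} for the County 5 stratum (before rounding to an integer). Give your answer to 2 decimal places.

589.79

Neyman allocation: nₕ = n·NₕSₕ / Σⱼ NⱼSⱼ.
Σ NⱼSⱼ = 15108·26600 + 23721·10900 + 21893·12900 = 9.428514 × 10^8.
n_{County 5} = 1969·21893·12900 / (9.428514 × 10^8) = 589.79.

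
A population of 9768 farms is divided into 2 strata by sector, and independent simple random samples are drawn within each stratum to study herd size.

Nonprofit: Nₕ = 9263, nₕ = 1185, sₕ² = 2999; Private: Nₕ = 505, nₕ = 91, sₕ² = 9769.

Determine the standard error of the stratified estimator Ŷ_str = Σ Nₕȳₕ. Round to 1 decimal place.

Var(Ŷ_str) = Σₕ Nₕ²(1 − fₕ)sₕ²/nₕ.
Nonprofit: 9263²·(1 − 1185/9263)·2999/1185 = 1.8937107 × 10^8.
Private: 505²·(1 − 91/505)·9769/91 = 2.2444009 × 10^7.
Sum = 2.1181508 × 10^8.
SE = √(2.1181508 × 10^8) = 14553.9.

14553.9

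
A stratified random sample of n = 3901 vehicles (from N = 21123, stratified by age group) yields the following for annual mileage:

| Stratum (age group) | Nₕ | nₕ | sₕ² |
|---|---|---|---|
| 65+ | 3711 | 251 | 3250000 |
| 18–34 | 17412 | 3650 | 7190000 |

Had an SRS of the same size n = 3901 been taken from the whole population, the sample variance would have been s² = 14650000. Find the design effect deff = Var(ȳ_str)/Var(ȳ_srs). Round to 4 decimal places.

0.4672

Var(ȳ_str) = Σ Wₕ²(1−fₕ)sₕ²/nₕ with Wₕ = Nₕ/21123:
  65+: (3711/21123)²·(1−251/3711)·3250000/251 = 372.61943
  18–34: (17412/21123)²·(1−3650/17412)·7190000/3650 = 1057.9254
  → Var(ȳ_str) = 1430.5448.
Var(ȳ_srs) = (1 − 3901/21123)·14650000/3901 = 3061.8905.
deff = 1430.5448 / 3061.8905 = 0.4672.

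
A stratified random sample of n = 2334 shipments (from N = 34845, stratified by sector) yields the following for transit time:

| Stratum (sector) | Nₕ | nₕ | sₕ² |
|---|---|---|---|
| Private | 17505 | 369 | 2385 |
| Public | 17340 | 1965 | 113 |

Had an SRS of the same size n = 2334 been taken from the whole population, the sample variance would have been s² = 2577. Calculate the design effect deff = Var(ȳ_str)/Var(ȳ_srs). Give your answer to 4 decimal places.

Var(ȳ_str) = Σ Wₕ²(1−fₕ)sₕ²/nₕ with Wₕ = Nₕ/34845:
  Private: (17505/34845)²·(1−369/17505)·2385/369 = 1.5968078
  Public: (17340/34845)²·(1−1965/17340)·113/1965 = 0.012626971
  → Var(ȳ_str) = 1.6094348.
Var(ȳ_srs) = (1 − 2334/34845)·2577/2334 = 1.030157.
deff = 1.6094348 / 1.030157 = 1.5623.

1.5623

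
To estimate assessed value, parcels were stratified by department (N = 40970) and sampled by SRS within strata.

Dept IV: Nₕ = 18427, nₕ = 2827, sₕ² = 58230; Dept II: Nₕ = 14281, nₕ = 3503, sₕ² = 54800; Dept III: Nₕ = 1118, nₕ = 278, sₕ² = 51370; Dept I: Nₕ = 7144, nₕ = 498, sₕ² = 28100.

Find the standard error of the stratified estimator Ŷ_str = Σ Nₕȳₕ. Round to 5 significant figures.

Var(Ŷ_str) = Σₕ Nₕ²(1 − fₕ)sₕ²/nₕ.
Dept IV: 18427²·(1 − 2827/18427)·58230/2827 = 5.9210703 × 10^9.
Dept II: 14281²·(1 − 3503/14281)·54800/3503 = 2.4078932 × 10^9.
Dept III: 1118²·(1 − 278/1118)·51370/278 = 1.7353451 × 10^8.
Dept I: 7144²·(1 − 498/7144)·28100/498 = 2.6790373 × 10^9.
Sum = 1.1181535 × 10^10.
SE = √(1.1181535 × 10^10) = 105740.

105740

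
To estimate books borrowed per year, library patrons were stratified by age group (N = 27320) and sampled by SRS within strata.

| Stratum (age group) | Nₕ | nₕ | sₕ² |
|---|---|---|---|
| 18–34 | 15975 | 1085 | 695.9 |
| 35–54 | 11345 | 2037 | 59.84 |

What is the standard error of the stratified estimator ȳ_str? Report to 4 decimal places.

Var(ȳ_str) = Σₕ Wₕ²(1 − fₕ)sₕ²/nₕ with Wₕ = Nₕ/N, N = 27320.
18–34: Wₕ = 0.58473646; term = 0.58473646²·(1 − 0.06791862)·695.9/1085 = 0.20440489.
35–54: Wₕ = 0.41526354; term = 0.41526354²·(1 − 0.17955046)·59.84/2037 = 0.0041562345.
Sum = 0.20856112.
SE = √(0.20856112) = 0.4567.

0.4567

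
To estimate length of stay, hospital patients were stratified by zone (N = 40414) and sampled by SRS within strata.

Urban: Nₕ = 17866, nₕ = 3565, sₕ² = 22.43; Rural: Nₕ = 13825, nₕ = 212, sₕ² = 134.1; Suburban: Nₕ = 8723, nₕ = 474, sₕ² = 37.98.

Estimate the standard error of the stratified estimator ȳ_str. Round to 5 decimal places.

0.27821

Var(ȳ_str) = Σₕ Wₕ²(1 − fₕ)sₕ²/nₕ with Wₕ = Nₕ/N, N = 40414.
Urban: Wₕ = 0.44207453; term = 0.44207453²·(1 − 0.19954103)·22.43/3565 = 9.8423726 × 10^-4.
Rural: Wₕ = 0.34208443; term = 0.34208443²·(1 − 0.01533454)·134.1/212 = 0.07288669.
Suburban: Wₕ = 0.21584105; term = 0.21584105²·(1 − 0.05433910)·37.98/474 = 0.003530044.
Sum = 0.077400971.
SE = √(0.077400971) = 0.27821.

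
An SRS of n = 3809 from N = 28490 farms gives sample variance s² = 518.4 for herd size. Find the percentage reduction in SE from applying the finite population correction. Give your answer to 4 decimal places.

f = n/N = 3809/28490 = 0.13369603.
SE_no-fpc = √(s²/n) = 0.36891559; SE_fpc = √((1−f)s²/n) = 0.34336985.
Ratio = √(1−f) = 0.93075451. Reduction = 100·(1 − 0.93075451) = 6.9245%.

6.9245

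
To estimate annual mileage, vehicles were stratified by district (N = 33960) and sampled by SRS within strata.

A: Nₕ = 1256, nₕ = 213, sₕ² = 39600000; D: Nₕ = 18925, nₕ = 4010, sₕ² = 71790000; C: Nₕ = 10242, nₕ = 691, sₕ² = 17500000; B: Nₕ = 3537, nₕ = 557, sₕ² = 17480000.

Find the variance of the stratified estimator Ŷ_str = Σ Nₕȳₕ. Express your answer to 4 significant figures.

Var(Ŷ_str) = Σₕ Nₕ²(1 − fₕ)sₕ²/nₕ.
A: 1256²·(1 − 213/1256)·39600000/213 = 2.4355078 × 10^11.
D: 18925²·(1 − 4010/18925)·71790000/4010 = 5.0533424 × 10^12.
C: 10242²·(1 − 691/10242)·17500000/691 = 2.4773857 × 10^12.
B: 3537²·(1 − 557/3537)·17480000/557 = 3.3077872 × 10^11.
Sum = 8.1050576 × 10^12.

8.105 × 10^12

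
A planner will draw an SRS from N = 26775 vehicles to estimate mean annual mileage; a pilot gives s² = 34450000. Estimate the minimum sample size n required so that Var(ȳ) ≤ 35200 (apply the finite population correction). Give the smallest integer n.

945

Without fpc, n₀ = s²/D = 34450000/35200 = 978.6932.
With fpc, (1 − n/N)·s²/n ≤ D requires n ≥ n₀/(1 + n₀/N) = 978.6932/(1 + 978.6932/26775) = 944.1810.
Rounding up, n = 945.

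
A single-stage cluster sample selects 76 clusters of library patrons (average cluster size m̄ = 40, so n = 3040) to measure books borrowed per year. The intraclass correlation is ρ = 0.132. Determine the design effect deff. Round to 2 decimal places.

deff = 1 + (40 − 1)·0.132 = 1 + 5.148 = 6.148.

6.15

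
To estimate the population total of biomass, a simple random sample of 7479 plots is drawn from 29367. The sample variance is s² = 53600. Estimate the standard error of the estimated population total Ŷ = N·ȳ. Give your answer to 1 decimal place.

67872.4

Var(Ŷ) = N²·Var(ȳ) = N²·(1 − n/N)·s²/n.
f = 7479/29367 = 0.25467361; Var(ȳ) = 0.74532639·53600/7479 = 5.3415556.
Var(Ŷ) = 29367² · 5.3415556 = 4.6066681 × 10^9.
SE(Ŷ) = √(4.6066681 × 10^9) = 67872.4.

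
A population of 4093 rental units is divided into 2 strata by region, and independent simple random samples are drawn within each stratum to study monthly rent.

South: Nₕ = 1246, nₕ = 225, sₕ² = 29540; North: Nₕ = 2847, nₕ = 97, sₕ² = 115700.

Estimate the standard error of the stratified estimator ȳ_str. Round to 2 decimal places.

Var(ȳ_str) = Σₕ Wₕ²(1 − fₕ)sₕ²/nₕ with Wₕ = Nₕ/N, N = 4093.
South: Wₕ = 0.30442218; term = 0.30442218²·(1 − 0.18057785)·29540/225 = 9.9698418.
North: Wₕ = 0.69557782; term = 0.69557782²·(1 − 0.03407095)·115700/97 = 557.44021.
Sum = 567.41005.
SE = √(567.41005) = 23.82.

23.82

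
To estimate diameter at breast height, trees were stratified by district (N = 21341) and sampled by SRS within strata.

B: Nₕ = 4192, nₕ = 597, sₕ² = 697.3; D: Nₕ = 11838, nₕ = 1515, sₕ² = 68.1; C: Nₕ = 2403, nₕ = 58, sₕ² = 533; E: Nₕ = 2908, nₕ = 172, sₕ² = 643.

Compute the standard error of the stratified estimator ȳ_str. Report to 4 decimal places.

0.4793

Var(ȳ_str) = Σₕ Wₕ²(1 − fₕ)sₕ²/nₕ with Wₕ = Nₕ/N, N = 21341.
B: Wₕ = 0.19642941; term = 0.19642941²·(1 − 0.14241412)·697.3/597 = 0.038648796.
D: Wₕ = 0.55470690; term = 0.55470690²·(1 − 0.12797770)·68.1/1515 = 0.012061164.
C: Wₕ = 0.11260016; term = 0.11260016²·(1 − 0.02413650)·533/58 = 0.11370153.
E: Wₕ = 0.13626353; term = 0.13626353²·(1 − 0.05914718)·643/172 = 0.065307565.
Sum = 0.22971906.
SE = √(0.22971906) = 0.4793.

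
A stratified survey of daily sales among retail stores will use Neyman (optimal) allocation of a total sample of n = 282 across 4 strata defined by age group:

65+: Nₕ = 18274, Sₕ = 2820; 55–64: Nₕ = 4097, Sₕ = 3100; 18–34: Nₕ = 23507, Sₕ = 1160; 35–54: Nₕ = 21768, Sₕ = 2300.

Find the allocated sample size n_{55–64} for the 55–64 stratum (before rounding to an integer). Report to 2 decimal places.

Neyman allocation: nₕ = n·NₕSₕ / Σⱼ NⱼSⱼ.
Σ NⱼSⱼ = 18274·2820 + 4097·3100 + 23507·1160 + 21768·2300 = 1.415679 × 10^8.
n_{55–64} = 282·4097·3100 / (1.415679 × 10^8) = 25.30.

25.30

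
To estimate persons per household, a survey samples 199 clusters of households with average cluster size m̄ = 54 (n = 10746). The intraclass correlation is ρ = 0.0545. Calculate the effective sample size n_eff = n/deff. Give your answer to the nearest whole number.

deff = 1 + (54 − 1)·0.0545 = 1 + 2.8885 = 3.8885.
n_eff = 10746 / 3.8885 = 2764.

2764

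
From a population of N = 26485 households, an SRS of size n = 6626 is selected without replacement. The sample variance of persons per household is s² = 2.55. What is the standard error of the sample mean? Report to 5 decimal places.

Under SRS without replacement, Var(ȳ) = (1 − f)·s²/n with f = n/N = 6626/26485 = 0.25017935.
Var(ȳ) = (1 − 0.25017935)·2.55/6626 = 0.74982065·3.8484757 × 10^-4 = 2.8856666 × 10^-4.
SE(ȳ) = √(2.8856666 × 10^-4) = 0.01699.

0.01699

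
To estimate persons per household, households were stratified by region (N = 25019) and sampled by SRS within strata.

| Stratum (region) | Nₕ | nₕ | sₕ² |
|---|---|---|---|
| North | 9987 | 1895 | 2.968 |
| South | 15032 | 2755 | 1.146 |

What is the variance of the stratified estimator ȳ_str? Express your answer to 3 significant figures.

Var(ȳ_str) = Σₕ Wₕ²(1 − fₕ)sₕ²/nₕ with Wₕ = Nₕ/N, N = 25019.
North: Wₕ = 0.39917663; term = 0.39917663²·(1 − 0.18974667)·2.968/1895 = 2.0221144 × 10^-4.
South: Wₕ = 0.60082337; term = 0.60082337²·(1 − 0.18327568)·1.146/2755 = 1.2264 × 10^-4.
Sum = 3.2485144 × 10^-4.

3.25 × 10^-4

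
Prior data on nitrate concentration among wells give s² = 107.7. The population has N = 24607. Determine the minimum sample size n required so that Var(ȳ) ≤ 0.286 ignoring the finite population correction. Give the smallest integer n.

Without fpc, n₀ = s²/D = 107.7/0.286 = 376.5734.
Rounding up, n = 377.

377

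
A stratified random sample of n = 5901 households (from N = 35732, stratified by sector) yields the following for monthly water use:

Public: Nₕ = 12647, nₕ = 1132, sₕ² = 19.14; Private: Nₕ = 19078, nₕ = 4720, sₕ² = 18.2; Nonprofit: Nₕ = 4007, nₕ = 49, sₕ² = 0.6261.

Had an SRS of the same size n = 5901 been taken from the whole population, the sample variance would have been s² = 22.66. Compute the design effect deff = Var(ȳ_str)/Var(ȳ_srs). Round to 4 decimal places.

0.9091

Var(ȳ_str) = Σ Wₕ²(1−fₕ)sₕ²/nₕ with Wₕ = Nₕ/35732:
  Public: (12647/35732)²·(1−1132/12647)·19.14/1132 = 0.0019285563
  Private: (19078/35732)²·(1−4720/19078)·18.2/4720 = 8.2725906 × 10^-4
  Nonprofit: (4007/35732)²·(1−49/4007)·0.6261/49 = 1.587187 × 10^-4
  → Var(ȳ_str) = 0.0029145341.
Var(ȳ_srs) = (1 − 5901/35732)·22.66/5901 = 0.0032058617.
deff = 0.0029145341 / 0.0032058617 = 0.9091.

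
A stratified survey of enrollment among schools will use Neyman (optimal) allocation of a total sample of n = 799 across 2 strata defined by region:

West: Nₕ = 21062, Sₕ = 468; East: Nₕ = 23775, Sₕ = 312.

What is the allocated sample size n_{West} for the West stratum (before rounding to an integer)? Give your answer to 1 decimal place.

Neyman allocation: nₕ = n·NₕSₕ / Σⱼ NⱼSⱼ.
Σ NⱼSⱼ = 21062·468 + 23775·312 = 1.7274816 × 10^7.
n_{West} = 799·21062·468 / (1.7274816 × 10^7) = 455.9.

455.9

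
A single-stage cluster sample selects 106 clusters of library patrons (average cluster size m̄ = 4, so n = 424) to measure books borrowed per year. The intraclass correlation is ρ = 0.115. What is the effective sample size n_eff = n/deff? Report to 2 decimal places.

deff = 1 + (4 − 1)·0.115 = 1 + 0.345 = 1.345.
n_eff = 424 / 1.345 = 315.24.

315.24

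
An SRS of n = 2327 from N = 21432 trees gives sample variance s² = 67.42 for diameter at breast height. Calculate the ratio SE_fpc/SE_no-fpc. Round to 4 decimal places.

0.9442

f = n/N = 2327/21432 = 0.10857596.
SE_no-fpc = √(s²/n) = 0.17021435; SE_fpc = √((1−f)s²/n) = 0.16070832.
Ratio = √(1−f) = 0.94415255.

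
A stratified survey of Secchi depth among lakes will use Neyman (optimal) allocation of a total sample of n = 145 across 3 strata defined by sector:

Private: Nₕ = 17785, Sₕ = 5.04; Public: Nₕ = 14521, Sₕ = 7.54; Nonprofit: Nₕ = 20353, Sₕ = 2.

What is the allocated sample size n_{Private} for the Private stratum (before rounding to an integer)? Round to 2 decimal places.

Neyman allocation: nₕ = n·NₕSₕ / Σⱼ NⱼSⱼ.
Σ NⱼSⱼ = 17785·5.04 + 14521·7.54 + 20353·2 = 239830.74.
n_{Private} = 145·17785·5.04 / 239830.74 = 54.19.

54.19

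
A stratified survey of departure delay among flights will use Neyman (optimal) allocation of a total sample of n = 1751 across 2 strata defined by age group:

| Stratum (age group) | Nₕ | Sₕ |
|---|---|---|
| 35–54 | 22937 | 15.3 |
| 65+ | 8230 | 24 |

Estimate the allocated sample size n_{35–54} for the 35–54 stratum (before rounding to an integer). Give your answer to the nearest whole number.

1120

Neyman allocation: nₕ = n·NₕSₕ / Σⱼ NⱼSⱼ.
Σ NⱼSⱼ = 22937·15.3 + 8230·24 = 548456.1.
n_{35–54} = 1751·22937·15.3 / 548456.1 = 1120.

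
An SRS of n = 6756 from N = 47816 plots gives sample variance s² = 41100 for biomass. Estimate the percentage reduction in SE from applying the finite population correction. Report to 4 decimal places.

f = n/N = 6756/47816 = 0.14129162.
SE_no-fpc = √(s²/n) = 2.4664714; SE_fpc = √((1−f)s²/n) = 2.2855932.
Ratio = √(1−f) = 0.92666519. Reduction = 100·(1 − 0.92666519) = 7.3335%.

7.3335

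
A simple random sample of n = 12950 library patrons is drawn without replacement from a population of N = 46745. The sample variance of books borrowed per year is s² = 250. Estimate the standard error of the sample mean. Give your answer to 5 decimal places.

Under SRS without replacement, Var(ȳ) = (1 − f)·s²/n with f = n/N = 12950/46745 = 0.27703498.
Var(ȳ) = (1 − 0.27703498)·250/12950 = 0.72296502·0.019305019 = 0.013956854.
SE(ȳ) = √(0.013956854) = 0.11814.

0.11814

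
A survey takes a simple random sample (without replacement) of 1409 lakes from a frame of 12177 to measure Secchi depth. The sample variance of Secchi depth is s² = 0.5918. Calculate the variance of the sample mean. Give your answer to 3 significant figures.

Under SRS without replacement, Var(ȳ) = (1 − f)·s²/n with f = n/N = 1409/12177 = 0.11570994.
Var(ȳ) = (1 − 0.11570994)·0.5918/1409 = 0.88429006·4.2001419 × 10^-4 = 3.7141438 × 10^-4.

3.71 × 10^-4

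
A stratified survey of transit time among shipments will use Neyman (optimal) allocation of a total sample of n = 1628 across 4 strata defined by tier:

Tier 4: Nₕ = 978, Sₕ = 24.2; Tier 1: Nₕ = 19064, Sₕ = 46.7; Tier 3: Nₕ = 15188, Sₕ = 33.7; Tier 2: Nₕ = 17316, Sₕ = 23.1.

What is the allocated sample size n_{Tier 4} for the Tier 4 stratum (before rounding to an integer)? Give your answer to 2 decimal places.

21.10

Neyman allocation: nₕ = n·NₕSₕ / Σⱼ NⱼSⱼ.
Σ NⱼSⱼ = 978·24.2 + 19064·46.7 + 15188·33.7 + 17316·23.1 = 1.8257916 × 10^6.
n_{Tier 4} = 1628·978·24.2 / (1.8257916 × 10^6) = 21.10.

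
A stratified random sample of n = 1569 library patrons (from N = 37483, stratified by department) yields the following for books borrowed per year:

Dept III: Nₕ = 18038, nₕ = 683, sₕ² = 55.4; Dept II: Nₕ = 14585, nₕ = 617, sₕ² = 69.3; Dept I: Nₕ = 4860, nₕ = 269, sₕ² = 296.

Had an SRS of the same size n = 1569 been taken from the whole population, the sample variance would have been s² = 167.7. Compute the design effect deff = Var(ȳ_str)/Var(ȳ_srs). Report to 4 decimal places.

Var(ȳ_str) = Σ Wₕ²(1−fₕ)sₕ²/nₕ with Wₕ = Nₕ/37483:
  Dept III: (18038/37483)²·(1−683/18038)·55.4/683 = 0.01807313
  Dept II: (14585/37483)²·(1−617/14585)·69.3/617 = 0.016286211
  Dept I: (4860/37483)²·(1−269/4860)·296/269 = 0.017474884
  → Var(ȳ_str) = 0.051834225.
Var(ȳ_srs) = (1 − 1569/37483)·167.7/1569 = 0.10240934.
deff = 0.051834225 / 0.10240934 = 0.5061.

0.5061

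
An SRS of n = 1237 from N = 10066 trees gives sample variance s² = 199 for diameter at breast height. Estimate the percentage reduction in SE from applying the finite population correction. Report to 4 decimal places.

f = n/N = 1237/10066 = 0.12288893.
SE_no-fpc = √(s²/n) = 0.40108987; SE_fpc = √((1−f)s²/n) = 0.37563754.
Ratio = √(1−f) = 0.93654208. Reduction = 100·(1 − 0.93654208) = 6.3458%.

6.3458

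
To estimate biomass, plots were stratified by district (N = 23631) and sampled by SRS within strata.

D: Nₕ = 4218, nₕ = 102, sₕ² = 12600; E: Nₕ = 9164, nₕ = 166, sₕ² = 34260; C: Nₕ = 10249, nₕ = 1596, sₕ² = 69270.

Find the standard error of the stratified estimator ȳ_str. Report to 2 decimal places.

Var(ȳ_str) = Σₕ Wₕ²(1 − fₕ)sₕ²/nₕ with Wₕ = Nₕ/N, N = 23631.
D: Wₕ = 0.17849435; term = 0.17849435²·(1 − 0.02418208)·12600/102 = 3.8405031.
E: Wₕ = 0.38779569; term = 0.38779569²·(1 − 0.01811436)·34260/166 = 30.47517.
C: Wₕ = 0.43370996; term = 0.43370996²·(1 − 0.15572251)·69270/1596 = 6.8928098.
Sum = 41.208483.
SE = √(41.208483) = 6.42.

6.42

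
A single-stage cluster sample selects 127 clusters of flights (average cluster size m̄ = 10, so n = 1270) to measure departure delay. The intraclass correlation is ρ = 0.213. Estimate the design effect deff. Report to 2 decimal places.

2.92

deff = 1 + (10 − 1)·0.213 = 1 + 1.917 = 2.917.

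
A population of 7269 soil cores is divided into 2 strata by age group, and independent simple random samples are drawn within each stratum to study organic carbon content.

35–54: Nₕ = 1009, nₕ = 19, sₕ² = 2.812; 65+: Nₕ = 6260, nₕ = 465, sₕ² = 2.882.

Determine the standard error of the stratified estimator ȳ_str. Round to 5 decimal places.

0.08398

Var(ȳ_str) = Σₕ Wₕ²(1 − fₕ)sₕ²/nₕ with Wₕ = Nₕ/N, N = 7269.
35–54: Wₕ = 0.13880864; term = 0.13880864²·(1 − 0.01883053)·2.812/19 = 0.0027979422.
65+: Wₕ = 0.86119136; term = 0.86119136²·(1 − 0.07428115)·2.882/465 = 0.0042551949.
Sum = 0.0070531371.
SE = √(0.0070531371) = 0.08398.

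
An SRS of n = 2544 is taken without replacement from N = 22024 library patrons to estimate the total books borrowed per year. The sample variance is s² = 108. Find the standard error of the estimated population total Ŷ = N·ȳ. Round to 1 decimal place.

Var(Ŷ) = N²·Var(ȳ) = N²·(1 − n/N)·s²/n.
f = 2544/22024 = 0.11551035; Var(ȳ) = 0.88448965·108/2544 = 0.037549089.
Var(Ŷ) = 22024² · 0.037549089 = 1.8213433 × 10^7.
SE(Ŷ) = √(1.8213433 × 10^7) = 4267.7.

4267.7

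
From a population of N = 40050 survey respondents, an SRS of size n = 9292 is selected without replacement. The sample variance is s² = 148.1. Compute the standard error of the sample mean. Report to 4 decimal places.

0.1106

Under SRS without replacement, Var(ȳ) = (1 − f)·s²/n with f = n/N = 9292/40050 = 0.23200999.
Var(ȳ) = (1 − 0.23200999)·148.1/9292 = 0.76799001·0.015938442 = 0.012240564.
SE(ȳ) = √(0.012240564) = 0.1106.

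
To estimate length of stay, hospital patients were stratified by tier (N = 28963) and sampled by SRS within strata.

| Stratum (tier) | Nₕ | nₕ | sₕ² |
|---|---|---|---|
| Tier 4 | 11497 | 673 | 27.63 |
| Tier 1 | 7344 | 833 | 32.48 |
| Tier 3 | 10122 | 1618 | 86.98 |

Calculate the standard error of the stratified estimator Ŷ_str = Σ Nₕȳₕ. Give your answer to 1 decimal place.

3406.0

Var(Ŷ_str) = Σₕ Nₕ²(1 − fₕ)sₕ²/nₕ.
Tier 4: 11497²·(1 − 673/11497)·27.63/673 = 5.1090263 × 10^6.
Tier 1: 7344²·(1 − 833/7344)·32.48/833 = 1.8644528 × 10^6.
Tier 3: 10122²·(1 − 1618/10122)·86.98/1618 = 4.62733 × 10^6.
Sum = 1.1600809 × 10^7.
SE = √(1.1600809 × 10^7) = 3406.0.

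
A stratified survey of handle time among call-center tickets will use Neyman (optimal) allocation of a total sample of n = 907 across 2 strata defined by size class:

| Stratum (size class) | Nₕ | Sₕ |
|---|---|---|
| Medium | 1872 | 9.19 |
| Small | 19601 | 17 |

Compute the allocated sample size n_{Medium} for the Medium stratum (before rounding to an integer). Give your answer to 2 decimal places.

Neyman allocation: nₕ = n·NₕSₕ / Σⱼ NⱼSⱼ.
Σ NⱼSⱼ = 1872·9.19 + 19601·17 = 350420.68.
n_{Medium} = 907·1872·9.19 / 350420.68 = 44.53.

44.53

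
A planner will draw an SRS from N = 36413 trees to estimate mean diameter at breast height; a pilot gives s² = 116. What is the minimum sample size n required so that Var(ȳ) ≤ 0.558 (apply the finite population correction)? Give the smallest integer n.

Without fpc, n₀ = s²/D = 116/0.558 = 207.8853.
With fpc, (1 − n/N)·s²/n ≤ D requires n ≥ n₀/(1 + n₀/N) = 207.8853/(1 + 207.8853/36413) = 206.7052.
Rounding up, n = 207.

207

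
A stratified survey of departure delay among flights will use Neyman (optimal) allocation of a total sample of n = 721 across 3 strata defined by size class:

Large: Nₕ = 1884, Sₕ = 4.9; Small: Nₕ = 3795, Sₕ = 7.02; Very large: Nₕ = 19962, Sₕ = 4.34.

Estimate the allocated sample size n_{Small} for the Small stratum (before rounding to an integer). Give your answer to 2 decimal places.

156.79

Neyman allocation: nₕ = n·NₕSₕ / Σⱼ NⱼSⱼ.
Σ NⱼSⱼ = 1884·4.9 + 3795·7.02 + 19962·4.34 = 122507.58.
n_{Small} = 721·3795·7.02 / 122507.58 = 156.79.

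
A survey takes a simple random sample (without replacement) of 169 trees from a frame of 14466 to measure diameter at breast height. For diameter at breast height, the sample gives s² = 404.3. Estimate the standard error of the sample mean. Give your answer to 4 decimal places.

1.5376

Under SRS without replacement, Var(ȳ) = (1 − f)·s²/n with f = n/N = 169/14466 = 0.01168257.
Var(ȳ) = (1 − 0.01168257)·404.3/169 = 0.98831743·2.3923077 = 2.3643594.
SE(ȳ) = √(2.3643594) = 1.5376.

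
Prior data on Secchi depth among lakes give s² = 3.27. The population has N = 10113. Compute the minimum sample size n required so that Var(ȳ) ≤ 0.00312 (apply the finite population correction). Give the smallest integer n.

950

Without fpc, n₀ = s²/D = 3.27/0.00312 = 1048.0769.
With fpc, (1 − n/N)·s²/n ≤ D requires n ≥ n₀/(1 + n₀/N) = 1048.0769/(1 + 1048.0769/10113) = 949.6576.
Rounding up, n = 950.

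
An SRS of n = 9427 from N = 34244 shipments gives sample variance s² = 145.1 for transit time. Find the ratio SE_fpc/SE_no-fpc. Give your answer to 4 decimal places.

f = n/N = 9427/34244 = 0.27528910.
SE_no-fpc = √(s²/n) = 0.12406434; SE_fpc = √((1−f)s²/n) = 0.10561591.
Ratio = √(1−f) = 0.85129953.

0.8513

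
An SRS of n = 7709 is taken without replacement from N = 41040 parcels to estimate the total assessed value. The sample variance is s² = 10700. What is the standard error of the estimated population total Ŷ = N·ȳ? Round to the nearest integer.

43573

Var(Ŷ) = N²·Var(ȳ) = N²·(1 − n/N)·s²/n.
f = 7709/41040 = 0.18784113; Var(ȳ) = 0.81215887·10700/7709 = 1.1272668.
Var(Ŷ) = 41040² · 1.1272668 = 1.8986347 × 10^9.
SE(Ŷ) = √(1.8986347 × 10^9) = 43573.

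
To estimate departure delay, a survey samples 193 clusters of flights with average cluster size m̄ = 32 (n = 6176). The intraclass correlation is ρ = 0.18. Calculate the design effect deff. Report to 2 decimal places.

deff = 1 + (32 − 1)·0.18 = 1 + 5.58 = 6.58.

6.58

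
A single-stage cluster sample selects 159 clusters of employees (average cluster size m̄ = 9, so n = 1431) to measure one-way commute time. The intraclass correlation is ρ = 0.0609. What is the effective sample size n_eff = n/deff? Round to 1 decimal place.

962.2

deff = 1 + (9 − 1)·0.0609 = 1 + 0.4872 = 1.4872.
n_eff = 1431 / 1.4872 = 962.2.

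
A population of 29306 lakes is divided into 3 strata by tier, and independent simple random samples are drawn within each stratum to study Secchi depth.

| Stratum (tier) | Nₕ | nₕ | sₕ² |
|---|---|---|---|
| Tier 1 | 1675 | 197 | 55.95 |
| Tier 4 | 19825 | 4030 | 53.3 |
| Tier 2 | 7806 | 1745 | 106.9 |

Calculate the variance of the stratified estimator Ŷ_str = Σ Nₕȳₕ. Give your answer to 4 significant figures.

7.743 × 10^6

Var(Ŷ_str) = Σₕ Nₕ²(1 − fₕ)sₕ²/nₕ.
Tier 1: 1675²·(1 − 197/1675)·55.95/197 = 703109.73.
Tier 4: 19825²·(1 − 4030/19825)·53.3/4030 = 4.1414745 × 10^6.
Tier 2: 7806²·(1 − 1745/7806)·106.9/1745 = 2.8983785 × 10^6.
Sum = 7.7429627 × 10^6.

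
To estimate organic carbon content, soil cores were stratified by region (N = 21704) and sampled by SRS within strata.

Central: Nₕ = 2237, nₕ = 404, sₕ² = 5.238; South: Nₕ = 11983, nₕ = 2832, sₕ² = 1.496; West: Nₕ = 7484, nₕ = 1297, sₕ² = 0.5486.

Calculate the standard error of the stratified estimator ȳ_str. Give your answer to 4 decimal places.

Var(ȳ_str) = Σₕ Wₕ²(1 − fₕ)sₕ²/nₕ with Wₕ = Nₕ/N, N = 21704.
Central: Wₕ = 0.10306856; term = 0.10306856²·(1 − 0.18059902)·5.238/404 = 1.1285817 × 10^-4.
South: Wₕ = 0.55211021; term = 0.55211021²·(1 − 0.23633481)·1.496/2832 = 1.2296822 × 10^-4.
West: Wₕ = 0.34482123; term = 0.34482123²·(1 − 0.17330305)·0.5486/1297 = 4.1576714 × 10^-5.
Sum = 2.774031 × 10^-4.
SE = √(2.774031 × 10^-4) = 0.0167.

0.0167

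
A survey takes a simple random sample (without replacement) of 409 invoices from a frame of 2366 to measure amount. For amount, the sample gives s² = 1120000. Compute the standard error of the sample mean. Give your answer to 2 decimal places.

Under SRS without replacement, Var(ȳ) = (1 − f)·s²/n with f = n/N = 409/2366 = 0.17286560.
Var(ȳ) = (1 − 0.17286560)·1120000/409 = 0.82713440·2738.3863 = 2265.0135.
SE(ȳ) = √(2265.0135) = 47.59.

47.59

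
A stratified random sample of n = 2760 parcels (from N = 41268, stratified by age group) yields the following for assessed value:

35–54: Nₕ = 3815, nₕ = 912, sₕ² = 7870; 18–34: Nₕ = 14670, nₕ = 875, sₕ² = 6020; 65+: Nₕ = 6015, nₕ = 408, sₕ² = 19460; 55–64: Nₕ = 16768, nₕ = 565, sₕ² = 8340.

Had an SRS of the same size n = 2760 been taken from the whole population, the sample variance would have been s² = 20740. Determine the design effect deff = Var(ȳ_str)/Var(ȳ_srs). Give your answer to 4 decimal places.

Var(ȳ_str) = Σ Wₕ²(1−fₕ)sₕ²/nₕ with Wₕ = Nₕ/41268:
  35–54: (3815/41268)²·(1−912/3815)·7870/912 = 0.056117024
  18–34: (14670/41268)²·(1−875/14670)·6020/875 = 0.81754829
  65+: (6015/41268)²·(1−408/6015)·19460/408 = 0.94454362
  55–64: (16768/41268)²·(1−565/16768)·8340/565 = 2.3548728
  → Var(ȳ_str) = 4.1730817.
Var(ȳ_srs) = (1 − 2760/41268)·20740/2760 = 7.0119242.
deff = 4.1730817 / 7.0119242 = 0.5951.

0.5951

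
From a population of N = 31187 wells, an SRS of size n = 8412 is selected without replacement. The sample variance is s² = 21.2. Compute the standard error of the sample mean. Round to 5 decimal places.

Under SRS without replacement, Var(ȳ) = (1 − f)·s²/n with f = n/N = 8412/31187 = 0.26972777.
Var(ȳ) = (1 − 0.26972777)·21.2/8412 = 0.73027223·0.0025202092 = 0.0018404388.
SE(ȳ) = √(0.0018404388) = 0.04290.

0.04290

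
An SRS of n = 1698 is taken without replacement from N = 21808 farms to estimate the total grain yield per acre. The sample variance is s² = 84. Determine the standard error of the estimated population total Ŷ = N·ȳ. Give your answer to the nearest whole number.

Var(Ŷ) = N²·Var(ȳ) = N²·(1 − n/N)·s²/n.
f = 1698/21808 = 0.07786134; Var(ȳ) = 0.92213866·84/1698 = 0.045618167.
Var(Ŷ) = 21808² · 0.045618167 = 2.1695492 × 10^7.
SE(Ŷ) = √(2.1695492 × 10^7) = 4658.

4658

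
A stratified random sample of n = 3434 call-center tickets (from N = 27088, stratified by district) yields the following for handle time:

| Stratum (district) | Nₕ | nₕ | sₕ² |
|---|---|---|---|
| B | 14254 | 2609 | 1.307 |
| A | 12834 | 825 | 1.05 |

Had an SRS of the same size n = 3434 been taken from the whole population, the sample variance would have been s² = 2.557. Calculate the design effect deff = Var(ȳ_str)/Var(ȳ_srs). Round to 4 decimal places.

0.5854

Var(ȳ_str) = Σ Wₕ²(1−fₕ)sₕ²/nₕ with Wₕ = Nₕ/27088:
  B: (14254/27088)²·(1−2609/14254)·1.307/2609 = 1.1332452 × 10^-4
  A: (12834/27088)²·(1−825/12834)·1.05/825 = 2.6733163 × 10^-4
  → Var(ȳ_str) = 3.8065615 × 10^-4.
Var(ȳ_srs) = (1 − 3434/27088)·2.557/3434 = 6.5021665 × 10^-4.
deff = (3.8065615 × 10^-4) / (6.5021665 × 10^-4) = 0.5854.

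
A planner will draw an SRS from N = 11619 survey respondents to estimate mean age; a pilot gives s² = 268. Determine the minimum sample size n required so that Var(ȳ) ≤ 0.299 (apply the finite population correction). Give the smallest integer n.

Without fpc, n₀ = s²/D = 268/0.299 = 896.3211.
With fpc, (1 − n/N)·s²/n ≤ D requires n ≥ n₀/(1 + n₀/N) = 896.3211/(1 + 896.3211/11619) = 832.1285.
Rounding up, n = 833.

833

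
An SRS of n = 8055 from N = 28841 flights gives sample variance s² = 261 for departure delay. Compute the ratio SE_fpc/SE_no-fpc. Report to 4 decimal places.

0.8489

f = n/N = 8055/28841 = 0.27928990.
SE_no-fpc = √(s²/n) = 0.18000621; SE_fpc = √((1−f)s²/n) = 0.15281563.
Ratio = √(1−f) = 0.84894646.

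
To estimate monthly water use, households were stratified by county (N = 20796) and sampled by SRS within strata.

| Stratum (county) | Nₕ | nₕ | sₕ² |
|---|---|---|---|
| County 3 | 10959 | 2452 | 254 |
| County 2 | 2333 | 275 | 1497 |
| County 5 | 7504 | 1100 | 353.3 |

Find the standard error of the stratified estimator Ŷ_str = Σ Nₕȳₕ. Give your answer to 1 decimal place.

Var(Ŷ_str) = Σₕ Nₕ²(1 − fₕ)sₕ²/nₕ.
County 3: 10959²·(1 − 2452/10959)·254/2452 = 9.6574087 × 10^6.
County 2: 2333²·(1 − 275/2333)·1497/275 = 2.6136607 × 10^7.
County 5: 7504²·(1 − 1100/7504)·353.3/1100 = 1.543459 × 10^7.
Sum = 5.1228606 × 10^7.
SE = √(5.1228606 × 10^7) = 7157.4.

7157.4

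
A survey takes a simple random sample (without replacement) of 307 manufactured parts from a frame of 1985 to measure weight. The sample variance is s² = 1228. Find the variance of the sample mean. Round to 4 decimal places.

3.3814

Under SRS without replacement, Var(ȳ) = (1 − f)·s²/n with f = n/N = 307/1985 = 0.15465995.
Var(ȳ) = (1 − 0.15465995)·1228/307 = 0.84534005·4 = 3.3813602.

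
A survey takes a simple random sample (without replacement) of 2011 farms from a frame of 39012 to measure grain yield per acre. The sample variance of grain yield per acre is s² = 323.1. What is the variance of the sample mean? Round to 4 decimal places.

Under SRS without replacement, Var(ȳ) = (1 − f)·s²/n with f = n/N = 2011/39012 = 0.05154824.
Var(ȳ) = (1 − 0.05154824)·323.1/2011 = 0.94845176·0.16066634 = 0.15238427.

0.1524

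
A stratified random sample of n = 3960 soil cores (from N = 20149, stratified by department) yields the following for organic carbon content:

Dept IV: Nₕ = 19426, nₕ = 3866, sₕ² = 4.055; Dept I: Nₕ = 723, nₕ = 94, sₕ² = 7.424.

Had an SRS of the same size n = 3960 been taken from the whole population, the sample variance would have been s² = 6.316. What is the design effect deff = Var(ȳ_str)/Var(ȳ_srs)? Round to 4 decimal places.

0.6784

Var(ȳ_str) = Σ Wₕ²(1−fₕ)sₕ²/nₕ with Wₕ = Nₕ/20149:
  Dept IV: (19426/20149)²·(1−3866/19426)·4.055/3866 = 7.8093519 × 10^-4
  Dept I: (723/20149)²·(1−94/723)·7.424/94 = 8.8469192 × 10^-5
  → Var(ȳ_str) = 8.6940438 × 10^-4.
Var(ȳ_srs) = (1 − 3960/20149)·6.316/3960 = 0.0012814848.
deff = (8.6940438 × 10^-4) / 0.0012814848 = 0.6784.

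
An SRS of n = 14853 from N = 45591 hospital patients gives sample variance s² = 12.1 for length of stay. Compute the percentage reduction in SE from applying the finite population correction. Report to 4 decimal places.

17.8896

f = n/N = 14853/45591 = 0.32578798.
SE_no-fpc = √(s²/n) = 0.028542078; SE_fpc = √((1−f)s²/n) = 0.023436019.
Ratio = √(1−f) = 0.82110414. Reduction = 100·(1 − 0.82110414) = 17.8896%.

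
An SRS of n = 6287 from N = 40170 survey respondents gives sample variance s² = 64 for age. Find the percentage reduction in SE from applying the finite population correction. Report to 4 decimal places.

f = n/N = 6287/40170 = 0.15650983.
SE_no-fpc = √(s²/n) = 0.10089468; SE_fpc = √((1−f)s²/n) = 0.092663408.
Ratio = √(1−f) = 0.91841721. Reduction = 100·(1 − 0.91841721) = 8.1583%.

8.1583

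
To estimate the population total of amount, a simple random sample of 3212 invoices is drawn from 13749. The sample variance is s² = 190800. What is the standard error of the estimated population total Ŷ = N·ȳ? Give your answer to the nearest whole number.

Var(Ŷ) = N²·Var(ȳ) = N²·(1 − n/N)·s²/n.
f = 3212/13749 = 0.23361699; Var(ȳ) = 0.76638301·190800/3212 = 45.524869.
Var(Ŷ) = 13749² · 45.524869 = 8.6057937 × 10^9.
SE(Ŷ) = √(8.6057937 × 10^9) = 92767.

92767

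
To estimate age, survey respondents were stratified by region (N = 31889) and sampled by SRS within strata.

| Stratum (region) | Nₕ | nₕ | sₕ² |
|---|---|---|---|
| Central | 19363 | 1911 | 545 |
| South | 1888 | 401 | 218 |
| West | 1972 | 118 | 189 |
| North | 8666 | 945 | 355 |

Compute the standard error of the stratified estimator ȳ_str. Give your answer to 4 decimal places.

Var(ȳ_str) = Σₕ Wₕ²(1 − fₕ)sₕ²/nₕ with Wₕ = Nₕ/N, N = 31889.
Central: Wₕ = 0.60719997; term = 0.60719997²·(1 − 0.09869338)·545/1911 = 0.094770215.
South: Wₕ = 0.05920537; term = 0.05920537²·(1 − 0.21239407)·218/401 = 0.0015008707.
West: Wₕ = 0.06183951; term = 0.06183951²·(1 − 0.05983773)·189/118 = 0.0057585698.
North: Wₕ = 0.27175515; term = 0.27175515²·(1 − 0.10904685)·355/945 = 0.024717639.
Sum = 0.12674729.
SE = √(0.12674729) = 0.3560.

0.3560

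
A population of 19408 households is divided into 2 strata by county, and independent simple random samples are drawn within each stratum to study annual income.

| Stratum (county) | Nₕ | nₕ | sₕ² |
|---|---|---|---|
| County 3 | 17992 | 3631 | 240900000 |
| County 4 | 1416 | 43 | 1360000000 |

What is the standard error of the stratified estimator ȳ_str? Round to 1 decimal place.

Var(ȳ_str) = Σₕ Wₕ²(1 − fₕ)sₕ²/nₕ with Wₕ = Nₕ/N, N = 19408.
County 3: Wₕ = 0.92704040; term = 0.92704040²·(1 − 0.20181192)·240900000/3631 = 45510.657.
County 4: Wₕ = 0.07295960; term = 0.07295960²·(1 − 0.03036723)·1360000000/43 = 163246.05.
Sum = 208756.71.
SE = √(208756.71) = 456.9.

456.9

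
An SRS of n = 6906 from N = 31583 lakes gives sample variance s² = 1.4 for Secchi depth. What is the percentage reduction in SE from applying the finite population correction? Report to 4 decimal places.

11.6067

f = n/N = 6906/31583 = 0.21866194.
SE_no-fpc = √(s²/n) = 0.014238057; SE_fpc = √((1−f)s²/n) = 0.012585493.
Ratio = √(1−f) = 0.88393329. Reduction = 100·(1 − 0.88393329) = 11.6067%.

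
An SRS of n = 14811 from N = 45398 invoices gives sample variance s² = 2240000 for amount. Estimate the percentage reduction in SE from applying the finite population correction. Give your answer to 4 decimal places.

17.9176

f = n/N = 14811/45398 = 0.32624785.
SE_no-fpc = √(s²/n) = 12.297924; SE_fpc = √((1−f)s²/n) = 10.094432.
Ratio = √(1−f) = 0.82082407. Reduction = 100·(1 − 0.82082407) = 17.9176%.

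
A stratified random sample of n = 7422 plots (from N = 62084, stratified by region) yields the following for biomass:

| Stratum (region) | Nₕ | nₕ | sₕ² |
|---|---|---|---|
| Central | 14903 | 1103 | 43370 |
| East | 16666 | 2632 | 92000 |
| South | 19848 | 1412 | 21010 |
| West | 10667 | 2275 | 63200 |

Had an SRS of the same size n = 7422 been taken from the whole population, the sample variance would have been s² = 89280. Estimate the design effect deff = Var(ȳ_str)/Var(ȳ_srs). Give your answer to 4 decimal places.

0.5927

Var(ȳ_str) = Σ Wₕ²(1−fₕ)sₕ²/nₕ with Wₕ = Nₕ/62084:
  Central: (14903/62084)²·(1−1103/14903)·43370/1103 = 2.0980089
  East: (16666/62084)²·(1−2632/16666)·92000/2632 = 2.121072
  South: (19848/62084)²·(1−1412/19848)·21010/1412 = 1.4125877
  West: (10667/62084)²·(1−2275/10667)·63200/2275 = 0.64518471
  → Var(ȳ_str) = 6.2768533.
Var(ȳ_srs) = (1 − 7422/62084)·89280/7422 = 10.591051.
deff = 6.2768533 / 10.591051 = 0.5927.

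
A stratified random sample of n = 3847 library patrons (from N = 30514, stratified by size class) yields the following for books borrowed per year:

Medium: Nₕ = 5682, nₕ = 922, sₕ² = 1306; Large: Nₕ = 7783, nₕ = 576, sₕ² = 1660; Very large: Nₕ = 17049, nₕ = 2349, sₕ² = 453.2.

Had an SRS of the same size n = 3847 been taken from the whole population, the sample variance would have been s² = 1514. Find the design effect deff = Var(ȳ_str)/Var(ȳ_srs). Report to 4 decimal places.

Var(ȳ_str) = Σ Wₕ²(1−fₕ)sₕ²/nₕ with Wₕ = Nₕ/30514:
  Medium: (5682/30514)²·(1−922/5682)·1306/922 = 0.041145482
  Large: (7783/30514)²·(1−576/7783)·1660/576 = 0.17361565
  Very large: (17049/30514)²·(1−2349/17049)·453.2/2349 = 0.05193078
  → Var(ȳ_str) = 0.26669191.
Var(ȳ_srs) = (1 − 3847/30514)·1514/3847 = 0.34393685.
deff = 0.26669191 / 0.34393685 = 0.7754.

0.7754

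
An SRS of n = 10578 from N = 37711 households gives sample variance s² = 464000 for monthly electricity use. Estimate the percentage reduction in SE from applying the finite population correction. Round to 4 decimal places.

f = n/N = 10578/37711 = 0.28050171.
SE_no-fpc = √(s²/n) = 6.6230374; SE_fpc = √((1−f)s²/n) = 5.6178753.
Ratio = √(1−f) = 0.84823245. Reduction = 100·(1 − 0.84823245) = 15.1768%.

15.1768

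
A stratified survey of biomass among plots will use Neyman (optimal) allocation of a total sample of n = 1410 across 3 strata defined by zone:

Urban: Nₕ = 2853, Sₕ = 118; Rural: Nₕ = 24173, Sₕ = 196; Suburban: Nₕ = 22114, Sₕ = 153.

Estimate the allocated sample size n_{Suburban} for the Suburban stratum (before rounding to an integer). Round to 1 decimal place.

Neyman allocation: nₕ = n·NₕSₕ / Σⱼ NⱼSⱼ.
Σ NⱼSⱼ = 2853·118 + 24173·196 + 22114·153 = 8.458004 × 10^6.
n_{Suburban} = 1410·22114·153 / (8.458004 × 10^6) = 564.0.

564.0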